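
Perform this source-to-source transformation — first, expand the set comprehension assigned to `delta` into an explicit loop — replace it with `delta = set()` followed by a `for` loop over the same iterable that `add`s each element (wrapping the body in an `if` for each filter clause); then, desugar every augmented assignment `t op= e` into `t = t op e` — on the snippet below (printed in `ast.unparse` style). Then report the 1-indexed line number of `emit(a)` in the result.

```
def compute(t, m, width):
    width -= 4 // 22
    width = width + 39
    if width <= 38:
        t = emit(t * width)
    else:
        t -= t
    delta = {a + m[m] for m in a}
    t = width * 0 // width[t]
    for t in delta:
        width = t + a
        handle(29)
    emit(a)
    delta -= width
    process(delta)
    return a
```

15

Transformed code:
def compute(t, m, width):
    width = width - 4 // 22
    width = width + 39
    if width <= 38:
        t = emit(t * width)
    else:
        t = t - t
    delta = set()
    for m in a:
        delta.add(a + m[m])
    t = width * 0 // width[t]
    for t in delta:
        width = t + a
        handle(29)
    emit(a)
    delta = delta - width
    process(delta)
    return a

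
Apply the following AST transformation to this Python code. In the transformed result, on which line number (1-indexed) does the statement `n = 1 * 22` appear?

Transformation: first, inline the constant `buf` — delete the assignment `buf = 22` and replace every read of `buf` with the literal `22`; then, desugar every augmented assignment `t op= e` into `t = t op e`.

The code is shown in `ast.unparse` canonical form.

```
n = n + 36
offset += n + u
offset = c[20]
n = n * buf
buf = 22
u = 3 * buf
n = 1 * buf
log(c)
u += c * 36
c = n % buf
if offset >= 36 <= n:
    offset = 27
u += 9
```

6

Transformed code:
n = n + 36
offset = offset + (n + u)
offset = c[20]
n = n * 22
u = 3 * 22
n = 1 * 22
log(c)
u = u + c * 36
c = n % 22
if offset >= 36 <= n:
    offset = 27
u = u + 9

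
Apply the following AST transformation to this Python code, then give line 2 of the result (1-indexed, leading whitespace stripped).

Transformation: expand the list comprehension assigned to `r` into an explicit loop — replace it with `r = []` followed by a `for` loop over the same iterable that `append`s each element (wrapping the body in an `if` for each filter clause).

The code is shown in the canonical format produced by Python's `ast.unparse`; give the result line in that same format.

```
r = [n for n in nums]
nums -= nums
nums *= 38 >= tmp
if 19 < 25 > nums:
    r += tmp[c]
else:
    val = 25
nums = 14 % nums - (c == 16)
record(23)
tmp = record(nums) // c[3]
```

Transformed code:
r = []
for n in nums:
    r.append(n)
nums -= nums
nums *= 38 >= tmp
if 19 < 25 > nums:
    r += tmp[c]
else:
    val = 25
nums = 14 % nums - (c == 16)
record(23)
tmp = record(nums) // c[3]

for n in nums:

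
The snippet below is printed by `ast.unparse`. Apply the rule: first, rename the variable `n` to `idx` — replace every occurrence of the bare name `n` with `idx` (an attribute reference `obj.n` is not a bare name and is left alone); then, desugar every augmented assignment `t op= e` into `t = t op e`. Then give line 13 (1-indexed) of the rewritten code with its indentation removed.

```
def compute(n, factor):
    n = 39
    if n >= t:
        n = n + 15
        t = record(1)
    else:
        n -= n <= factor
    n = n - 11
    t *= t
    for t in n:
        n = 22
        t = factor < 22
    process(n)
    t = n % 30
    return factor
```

process(idx)

Transformed code:
def compute(idx, factor):
    idx = 39
    if idx >= t:
        idx = idx + 15
        t = record(1)
    else:
        idx = idx - (idx <= factor)
    idx = idx - 11
    t = t * t
    for t in idx:
        idx = 22
        t = factor < 22
    process(idx)
    t = idx % 30
    return factor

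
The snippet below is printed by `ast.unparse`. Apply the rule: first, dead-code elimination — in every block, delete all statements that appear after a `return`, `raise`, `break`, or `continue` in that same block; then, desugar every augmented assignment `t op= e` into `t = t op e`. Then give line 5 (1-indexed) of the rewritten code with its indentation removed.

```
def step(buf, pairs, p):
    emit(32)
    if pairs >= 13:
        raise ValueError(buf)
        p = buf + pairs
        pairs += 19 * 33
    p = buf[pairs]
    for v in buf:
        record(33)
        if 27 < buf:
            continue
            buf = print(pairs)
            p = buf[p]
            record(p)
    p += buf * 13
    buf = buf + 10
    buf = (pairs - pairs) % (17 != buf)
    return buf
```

Transformed code:
def step(buf, pairs, p):
    emit(32)
    if pairs >= 13:
        raise ValueError(buf)
    p = buf[pairs]
    for v in buf:
        record(33)
        if 27 < buf:
            continue
    p = p + buf * 13
    buf = buf + 10
    buf = (pairs - pairs) % (17 != buf)
    return buf

p = buf[pairs]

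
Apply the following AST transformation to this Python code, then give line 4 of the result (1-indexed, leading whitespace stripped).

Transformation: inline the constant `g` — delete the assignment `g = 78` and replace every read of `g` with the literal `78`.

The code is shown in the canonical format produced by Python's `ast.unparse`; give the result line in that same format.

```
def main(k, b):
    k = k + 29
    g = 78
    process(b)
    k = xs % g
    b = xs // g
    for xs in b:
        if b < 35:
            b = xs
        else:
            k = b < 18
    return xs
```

k = xs % 78

Transformed code:
def main(k, b):
    k = k + 29
    process(b)
    k = xs % 78
    b = xs // 78
    for xs in b:
        if b < 35:
            b = xs
        else:
            k = b < 18
    return xs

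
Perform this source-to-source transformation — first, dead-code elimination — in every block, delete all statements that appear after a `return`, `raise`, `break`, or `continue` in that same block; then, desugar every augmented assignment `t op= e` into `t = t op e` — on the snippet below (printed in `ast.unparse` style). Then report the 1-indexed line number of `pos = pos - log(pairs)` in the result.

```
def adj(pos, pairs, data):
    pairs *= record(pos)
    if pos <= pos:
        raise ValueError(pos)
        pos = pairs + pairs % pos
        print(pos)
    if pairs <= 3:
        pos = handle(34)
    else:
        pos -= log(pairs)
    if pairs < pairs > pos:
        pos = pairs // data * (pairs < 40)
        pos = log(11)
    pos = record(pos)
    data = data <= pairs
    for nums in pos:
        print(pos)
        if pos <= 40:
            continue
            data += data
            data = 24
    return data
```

8

Transformed code:
def adj(pos, pairs, data):
    pairs = pairs * record(pos)
    if pos <= pos:
        raise ValueError(pos)
    if pairs <= 3:
        pos = handle(34)
    else:
        pos = pos - log(pairs)
    if pairs < pairs > pos:
        pos = pairs // data * (pairs < 40)
        pos = log(11)
    pos = record(pos)
    data = data <= pairs
    for nums in pos:
        print(pos)
        if pos <= 40:
            continue
    return data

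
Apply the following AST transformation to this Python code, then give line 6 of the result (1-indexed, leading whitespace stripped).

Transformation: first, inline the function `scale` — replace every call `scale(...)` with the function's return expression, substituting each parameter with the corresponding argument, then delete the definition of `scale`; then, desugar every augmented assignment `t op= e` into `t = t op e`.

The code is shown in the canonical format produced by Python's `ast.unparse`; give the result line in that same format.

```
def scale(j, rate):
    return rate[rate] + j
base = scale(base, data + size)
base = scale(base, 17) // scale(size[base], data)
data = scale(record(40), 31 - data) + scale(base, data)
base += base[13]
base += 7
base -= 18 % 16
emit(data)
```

base = base - 18 % 16

Transformed code:
base = (data + size)[data + size] + base
base = (17[17] + base) // (data[data] + size[base])
data = (31 - data)[31 - data] + record(40) + (data[data] + base)
base = base + base[13]
base = base + 7
base = base - 18 % 16
emit(data)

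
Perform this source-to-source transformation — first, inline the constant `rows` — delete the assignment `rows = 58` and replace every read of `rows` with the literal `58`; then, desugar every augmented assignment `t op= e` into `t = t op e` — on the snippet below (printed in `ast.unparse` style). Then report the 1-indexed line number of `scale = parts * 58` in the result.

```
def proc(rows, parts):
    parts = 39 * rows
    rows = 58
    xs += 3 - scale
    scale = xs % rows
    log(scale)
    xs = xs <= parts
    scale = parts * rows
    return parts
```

Transformed code:
def proc(rows, parts):
    parts = 39 * 58
    xs = xs + (3 - scale)
    scale = xs % 58
    log(scale)
    xs = xs <= parts
    scale = parts * 58
    return parts

7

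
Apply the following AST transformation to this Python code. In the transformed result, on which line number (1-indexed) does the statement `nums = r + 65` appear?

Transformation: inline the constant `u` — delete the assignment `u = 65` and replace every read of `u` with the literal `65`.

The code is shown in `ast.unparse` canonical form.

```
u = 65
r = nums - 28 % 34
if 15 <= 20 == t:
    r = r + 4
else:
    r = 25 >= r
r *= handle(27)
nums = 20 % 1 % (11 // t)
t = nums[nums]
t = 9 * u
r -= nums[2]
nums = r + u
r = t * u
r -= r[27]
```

11

Transformed code:
r = nums - 28 % 34
if 15 <= 20 == t:
    r = r + 4
else:
    r = 25 >= r
r *= handle(27)
nums = 20 % 1 % (11 // t)
t = nums[nums]
t = 9 * 65
r -= nums[2]
nums = r + 65
r = t * 65
r -= r[27]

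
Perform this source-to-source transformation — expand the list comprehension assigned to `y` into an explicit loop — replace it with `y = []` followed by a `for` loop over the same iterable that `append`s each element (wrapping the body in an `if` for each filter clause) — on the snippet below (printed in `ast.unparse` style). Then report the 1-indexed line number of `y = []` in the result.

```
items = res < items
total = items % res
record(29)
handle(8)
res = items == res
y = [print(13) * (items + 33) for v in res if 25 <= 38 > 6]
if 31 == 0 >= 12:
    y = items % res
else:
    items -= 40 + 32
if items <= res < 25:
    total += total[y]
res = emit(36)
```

Transformed code:
items = res < items
total = items % res
record(29)
handle(8)
res = items == res
y = []
for v in res:
    if 25 <= 38 > 6:
        y.append(print(13) * (items + 33))
if 31 == 0 >= 12:
    y = items % res
else:
    items -= 40 + 32
if items <= res < 25:
    total += total[y]
res = emit(36)

6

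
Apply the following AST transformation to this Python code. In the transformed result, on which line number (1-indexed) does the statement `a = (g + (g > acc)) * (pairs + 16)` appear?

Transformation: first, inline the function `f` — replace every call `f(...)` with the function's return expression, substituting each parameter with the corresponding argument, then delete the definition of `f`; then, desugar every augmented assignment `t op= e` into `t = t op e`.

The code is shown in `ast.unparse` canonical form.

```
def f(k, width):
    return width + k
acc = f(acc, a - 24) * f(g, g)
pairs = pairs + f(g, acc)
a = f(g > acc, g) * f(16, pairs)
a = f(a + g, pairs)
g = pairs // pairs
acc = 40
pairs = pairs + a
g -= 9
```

Transformed code:
acc = (a - 24 + acc) * (g + g)
pairs = pairs + (acc + g)
a = (g + (g > acc)) * (pairs + 16)
a = pairs + (a + g)
g = pairs // pairs
acc = 40
pairs = pairs + a
g = g - 9

3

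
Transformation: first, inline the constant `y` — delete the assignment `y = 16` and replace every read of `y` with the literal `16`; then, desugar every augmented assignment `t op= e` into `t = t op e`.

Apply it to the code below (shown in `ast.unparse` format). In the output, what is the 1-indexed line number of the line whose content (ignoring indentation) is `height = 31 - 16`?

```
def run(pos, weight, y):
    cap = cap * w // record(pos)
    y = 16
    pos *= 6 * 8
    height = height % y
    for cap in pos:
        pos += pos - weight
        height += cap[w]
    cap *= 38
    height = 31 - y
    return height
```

Transformed code:
def run(pos, weight, y):
    cap = cap * w // record(pos)
    pos = pos * (6 * 8)
    height = height % 16
    for cap in pos:
        pos = pos + (pos - weight)
        height = height + cap[w]
    cap = cap * 38
    height = 31 - 16
    return height

9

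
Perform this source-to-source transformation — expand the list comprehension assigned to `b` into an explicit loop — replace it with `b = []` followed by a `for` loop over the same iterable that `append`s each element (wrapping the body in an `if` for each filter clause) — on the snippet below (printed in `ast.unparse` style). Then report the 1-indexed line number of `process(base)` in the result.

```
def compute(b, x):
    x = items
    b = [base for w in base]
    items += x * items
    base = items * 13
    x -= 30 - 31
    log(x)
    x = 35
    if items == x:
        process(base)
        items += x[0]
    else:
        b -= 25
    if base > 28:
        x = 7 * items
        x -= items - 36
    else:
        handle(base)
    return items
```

12

Transformed code:
def compute(b, x):
    x = items
    b = []
    for w in base:
        b.append(base)
    items += x * items
    base = items * 13
    x -= 30 - 31
    log(x)
    x = 35
    if items == x:
        process(base)
        items += x[0]
    else:
        b -= 25
    if base > 28:
        x = 7 * items
        x -= items - 36
    else:
        handle(base)
    return items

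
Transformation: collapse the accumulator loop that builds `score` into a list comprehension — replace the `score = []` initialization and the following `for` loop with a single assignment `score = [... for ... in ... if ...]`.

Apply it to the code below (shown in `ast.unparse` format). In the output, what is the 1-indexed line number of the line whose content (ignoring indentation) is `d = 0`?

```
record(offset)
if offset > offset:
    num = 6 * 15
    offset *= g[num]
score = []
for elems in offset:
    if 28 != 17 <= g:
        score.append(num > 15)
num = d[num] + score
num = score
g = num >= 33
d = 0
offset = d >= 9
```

9

Transformed code:
record(offset)
if offset > offset:
    num = 6 * 15
    offset *= g[num]
score = [num > 15 for elems in offset if 28 != 17 <= g]
num = d[num] + score
num = score
g = num >= 33
d = 0
offset = d >= 9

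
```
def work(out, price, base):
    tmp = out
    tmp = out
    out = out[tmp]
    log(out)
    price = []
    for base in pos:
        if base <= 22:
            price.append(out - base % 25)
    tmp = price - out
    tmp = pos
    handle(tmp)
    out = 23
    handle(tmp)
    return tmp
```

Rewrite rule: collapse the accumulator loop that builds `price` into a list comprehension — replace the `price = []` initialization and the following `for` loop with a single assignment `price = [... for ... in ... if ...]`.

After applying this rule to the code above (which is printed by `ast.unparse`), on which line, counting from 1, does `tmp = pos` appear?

Transformed code:
def work(out, price, base):
    tmp = out
    tmp = out
    out = out[tmp]
    log(out)
    price = [out - base % 25 for base in pos if base <= 22]
    tmp = price - out
    tmp = pos
    handle(tmp)
    out = 23
    handle(tmp)
    return tmp

8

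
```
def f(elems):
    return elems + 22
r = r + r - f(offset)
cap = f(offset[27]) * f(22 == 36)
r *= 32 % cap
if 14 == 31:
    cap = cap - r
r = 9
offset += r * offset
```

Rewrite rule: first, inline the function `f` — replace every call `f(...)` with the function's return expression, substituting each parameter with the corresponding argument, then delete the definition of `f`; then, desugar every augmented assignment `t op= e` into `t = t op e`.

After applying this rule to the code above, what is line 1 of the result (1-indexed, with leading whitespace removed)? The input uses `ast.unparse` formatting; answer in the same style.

Transformed code:
r = r + r - (offset + 22)
cap = (offset[27] + 22) * ((22 == 36) + 22)
r = r * (32 % cap)
if 14 == 31:
    cap = cap - r
r = 9
offset = offset + r * offset

r = r + r - (offset + 22)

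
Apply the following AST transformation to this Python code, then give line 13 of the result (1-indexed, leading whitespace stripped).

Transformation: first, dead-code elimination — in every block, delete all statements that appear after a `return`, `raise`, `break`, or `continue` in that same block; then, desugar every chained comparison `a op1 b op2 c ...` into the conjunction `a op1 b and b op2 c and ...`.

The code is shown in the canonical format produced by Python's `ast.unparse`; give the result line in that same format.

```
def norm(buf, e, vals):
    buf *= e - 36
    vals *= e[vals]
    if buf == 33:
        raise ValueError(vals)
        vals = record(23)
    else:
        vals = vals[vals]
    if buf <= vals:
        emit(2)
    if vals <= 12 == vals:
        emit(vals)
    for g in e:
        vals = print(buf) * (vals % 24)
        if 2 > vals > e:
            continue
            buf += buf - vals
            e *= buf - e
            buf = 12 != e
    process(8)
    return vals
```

vals = print(buf) * (vals % 24)

Transformed code:
def norm(buf, e, vals):
    buf *= e - 36
    vals *= e[vals]
    if buf == 33:
        raise ValueError(vals)
    else:
        vals = vals[vals]
    if buf <= vals:
        emit(2)
    if vals <= 12 and 12 == vals:
        emit(vals)
    for g in e:
        vals = print(buf) * (vals % 24)
        if 2 > vals and vals > e:
            continue
    process(8)
    return vals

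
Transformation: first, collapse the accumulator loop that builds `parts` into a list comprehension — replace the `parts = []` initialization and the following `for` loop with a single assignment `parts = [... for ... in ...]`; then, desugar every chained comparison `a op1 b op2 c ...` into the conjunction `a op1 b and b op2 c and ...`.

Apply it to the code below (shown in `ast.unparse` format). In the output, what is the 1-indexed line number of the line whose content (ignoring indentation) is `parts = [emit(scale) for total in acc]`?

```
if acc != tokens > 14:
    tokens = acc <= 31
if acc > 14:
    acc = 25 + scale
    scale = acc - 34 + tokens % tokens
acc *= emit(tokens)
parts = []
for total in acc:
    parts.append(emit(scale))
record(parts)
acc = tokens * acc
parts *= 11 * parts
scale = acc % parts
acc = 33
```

7

Transformed code:
if acc != tokens and tokens > 14:
    tokens = acc <= 31
if acc > 14:
    acc = 25 + scale
    scale = acc - 34 + tokens % tokens
acc *= emit(tokens)
parts = [emit(scale) for total in acc]
record(parts)
acc = tokens * acc
parts *= 11 * parts
scale = acc % parts
acc = 33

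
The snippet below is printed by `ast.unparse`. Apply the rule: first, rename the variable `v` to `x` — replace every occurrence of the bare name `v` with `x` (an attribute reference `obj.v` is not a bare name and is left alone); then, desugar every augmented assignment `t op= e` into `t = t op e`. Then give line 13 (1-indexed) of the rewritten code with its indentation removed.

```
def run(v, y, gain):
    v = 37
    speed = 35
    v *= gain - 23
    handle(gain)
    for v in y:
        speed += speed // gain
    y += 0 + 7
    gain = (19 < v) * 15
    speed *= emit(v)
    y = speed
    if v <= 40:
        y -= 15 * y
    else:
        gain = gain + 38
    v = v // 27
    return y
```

Transformed code:
def run(x, y, gain):
    x = 37
    speed = 35
    x = x * (gain - 23)
    handle(gain)
    for x in y:
        speed = speed + speed // gain
    y = y + (0 + 7)
    gain = (19 < x) * 15
    speed = speed * emit(x)
    y = speed
    if x <= 40:
        y = y - 15 * y
    else:
        gain = gain + 38
    x = x // 27
    return y

y = y - 15 * y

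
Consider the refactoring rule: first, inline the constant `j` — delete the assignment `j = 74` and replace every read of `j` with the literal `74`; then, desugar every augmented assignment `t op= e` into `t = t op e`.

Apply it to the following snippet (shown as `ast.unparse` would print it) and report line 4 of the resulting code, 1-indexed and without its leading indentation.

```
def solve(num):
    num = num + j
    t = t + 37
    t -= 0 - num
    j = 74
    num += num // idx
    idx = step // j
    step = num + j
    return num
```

Transformed code:
def solve(num):
    num = num + 74
    t = t + 37
    t = t - (0 - num)
    num = num + num // idx
    idx = step // 74
    step = num + 74
    return num

t = t - (0 - num)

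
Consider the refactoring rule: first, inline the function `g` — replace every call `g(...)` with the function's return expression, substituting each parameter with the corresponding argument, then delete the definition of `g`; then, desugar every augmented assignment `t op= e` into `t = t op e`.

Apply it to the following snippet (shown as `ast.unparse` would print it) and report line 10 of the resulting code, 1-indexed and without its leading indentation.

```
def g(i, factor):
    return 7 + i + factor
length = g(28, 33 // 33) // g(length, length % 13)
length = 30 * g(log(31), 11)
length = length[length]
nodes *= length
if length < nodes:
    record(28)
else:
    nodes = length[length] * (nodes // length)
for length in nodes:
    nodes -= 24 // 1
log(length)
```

nodes = nodes - 24 // 1

Transformed code:
length = (7 + 28 + 33 // 33) // (7 + length + length % 13)
length = 30 * (7 + log(31) + 11)
length = length[length]
nodes = nodes * length
if length < nodes:
    record(28)
else:
    nodes = length[length] * (nodes // length)
for length in nodes:
    nodes = nodes - 24 // 1
log(length)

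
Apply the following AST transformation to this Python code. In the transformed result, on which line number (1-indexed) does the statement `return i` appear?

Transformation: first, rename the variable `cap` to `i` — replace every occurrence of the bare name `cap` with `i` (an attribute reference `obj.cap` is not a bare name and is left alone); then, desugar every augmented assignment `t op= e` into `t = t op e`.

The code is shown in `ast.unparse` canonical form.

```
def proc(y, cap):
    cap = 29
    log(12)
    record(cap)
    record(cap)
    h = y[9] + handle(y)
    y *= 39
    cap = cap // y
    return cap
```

Transformed code:
def proc(y, i):
    i = 29
    log(12)
    record(i)
    record(i)
    h = y[9] + handle(y)
    y = y * 39
    i = i // y
    return i

9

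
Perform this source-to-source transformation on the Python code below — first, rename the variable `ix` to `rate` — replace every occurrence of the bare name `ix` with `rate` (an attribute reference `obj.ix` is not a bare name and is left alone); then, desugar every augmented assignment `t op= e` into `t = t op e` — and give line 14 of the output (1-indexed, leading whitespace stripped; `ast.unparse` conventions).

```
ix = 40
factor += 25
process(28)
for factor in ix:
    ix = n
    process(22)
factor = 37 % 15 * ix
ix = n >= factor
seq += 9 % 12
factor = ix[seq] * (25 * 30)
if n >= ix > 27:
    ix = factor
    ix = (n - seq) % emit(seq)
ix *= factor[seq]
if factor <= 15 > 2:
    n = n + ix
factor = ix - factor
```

rate = rate * factor[seq]

Transformed code:
rate = 40
factor = factor + 25
process(28)
for factor in rate:
    rate = n
    process(22)
factor = 37 % 15 * rate
rate = n >= factor
seq = seq + 9 % 12
factor = rate[seq] * (25 * 30)
if n >= rate > 27:
    rate = factor
    rate = (n - seq) % emit(seq)
rate = rate * factor[seq]
if factor <= 15 > 2:
    n = n + rate
factor = rate - factor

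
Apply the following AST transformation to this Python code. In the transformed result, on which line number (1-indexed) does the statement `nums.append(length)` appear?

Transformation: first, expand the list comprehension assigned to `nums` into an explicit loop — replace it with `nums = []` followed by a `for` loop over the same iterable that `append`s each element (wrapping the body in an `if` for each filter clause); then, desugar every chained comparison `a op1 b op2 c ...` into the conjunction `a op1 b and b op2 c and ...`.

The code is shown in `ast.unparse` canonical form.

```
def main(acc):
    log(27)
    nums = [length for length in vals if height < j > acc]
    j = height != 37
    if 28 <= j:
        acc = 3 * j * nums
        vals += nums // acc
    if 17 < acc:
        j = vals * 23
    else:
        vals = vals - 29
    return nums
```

Transformed code:
def main(acc):
    log(27)
    nums = []
    for length in vals:
        if height < j and j > acc:
            nums.append(length)
    j = height != 37
    if 28 <= j:
        acc = 3 * j * nums
        vals += nums // acc
    if 17 < acc:
        j = vals * 23
    else:
        vals = vals - 29
    return nums

6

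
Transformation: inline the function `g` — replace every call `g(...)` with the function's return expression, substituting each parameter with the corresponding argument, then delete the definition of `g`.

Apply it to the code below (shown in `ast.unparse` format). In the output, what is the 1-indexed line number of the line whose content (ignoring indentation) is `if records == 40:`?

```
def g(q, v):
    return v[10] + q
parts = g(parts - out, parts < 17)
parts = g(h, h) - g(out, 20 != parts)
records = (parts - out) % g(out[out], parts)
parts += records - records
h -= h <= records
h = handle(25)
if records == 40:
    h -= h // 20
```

Transformed code:
parts = (parts < 17)[10] + (parts - out)
parts = h[10] + h - ((20 != parts)[10] + out)
records = (parts - out) % (parts[10] + out[out])
parts += records - records
h -= h <= records
h = handle(25)
if records == 40:
    h -= h // 20

7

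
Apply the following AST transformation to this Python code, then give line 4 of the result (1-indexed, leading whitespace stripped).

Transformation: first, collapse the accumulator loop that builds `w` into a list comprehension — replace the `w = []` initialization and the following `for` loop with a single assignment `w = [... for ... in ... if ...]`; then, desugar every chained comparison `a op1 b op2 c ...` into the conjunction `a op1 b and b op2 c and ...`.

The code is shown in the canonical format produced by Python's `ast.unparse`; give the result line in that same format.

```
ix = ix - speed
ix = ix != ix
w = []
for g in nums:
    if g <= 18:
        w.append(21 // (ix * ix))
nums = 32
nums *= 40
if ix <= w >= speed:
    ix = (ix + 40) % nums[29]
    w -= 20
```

Transformed code:
ix = ix - speed
ix = ix != ix
w = [21 // (ix * ix) for g in nums if g <= 18]
nums = 32
nums *= 40
if ix <= w and w >= speed:
    ix = (ix + 40) % nums[29]
    w -= 20

nums = 32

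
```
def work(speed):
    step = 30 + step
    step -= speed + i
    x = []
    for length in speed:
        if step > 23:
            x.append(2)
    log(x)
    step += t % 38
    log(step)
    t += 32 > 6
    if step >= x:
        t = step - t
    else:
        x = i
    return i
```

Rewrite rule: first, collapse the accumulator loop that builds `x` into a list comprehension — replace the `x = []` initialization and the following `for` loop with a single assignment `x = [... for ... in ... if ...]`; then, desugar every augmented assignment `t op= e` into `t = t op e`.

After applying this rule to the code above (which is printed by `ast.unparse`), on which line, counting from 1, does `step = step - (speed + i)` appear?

3

Transformed code:
def work(speed):
    step = 30 + step
    step = step - (speed + i)
    x = [2 for length in speed if step > 23]
    log(x)
    step = step + t % 38
    log(step)
    t = t + (32 > 6)
    if step >= x:
        t = step - t
    else:
        x = i
    return i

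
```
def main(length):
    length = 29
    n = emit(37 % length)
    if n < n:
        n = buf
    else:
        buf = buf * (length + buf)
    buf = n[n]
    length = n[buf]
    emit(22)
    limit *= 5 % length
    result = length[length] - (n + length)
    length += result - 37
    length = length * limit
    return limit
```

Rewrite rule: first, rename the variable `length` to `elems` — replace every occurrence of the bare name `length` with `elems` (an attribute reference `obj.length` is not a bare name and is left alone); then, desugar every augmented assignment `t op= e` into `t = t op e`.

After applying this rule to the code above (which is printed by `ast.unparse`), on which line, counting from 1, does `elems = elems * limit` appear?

14

Transformed code:
def main(elems):
    elems = 29
    n = emit(37 % elems)
    if n < n:
        n = buf
    else:
        buf = buf * (elems + buf)
    buf = n[n]
    elems = n[buf]
    emit(22)
    limit = limit * (5 % elems)
    result = elems[elems] - (n + elems)
    elems = elems + (result - 37)
    elems = elems * limit
    return limit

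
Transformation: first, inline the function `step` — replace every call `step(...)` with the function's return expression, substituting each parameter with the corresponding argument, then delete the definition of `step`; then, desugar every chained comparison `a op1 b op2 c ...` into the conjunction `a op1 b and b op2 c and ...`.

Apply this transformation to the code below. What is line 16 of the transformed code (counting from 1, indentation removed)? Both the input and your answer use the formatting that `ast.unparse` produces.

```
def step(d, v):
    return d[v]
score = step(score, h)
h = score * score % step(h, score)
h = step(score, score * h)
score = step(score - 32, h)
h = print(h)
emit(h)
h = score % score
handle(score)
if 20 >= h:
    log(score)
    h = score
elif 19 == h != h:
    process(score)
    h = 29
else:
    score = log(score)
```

score = log(score)

Transformed code:
score = score[h]
h = score * score % h[score]
h = score[score * h]
score = (score - 32)[h]
h = print(h)
emit(h)
h = score % score
handle(score)
if 20 >= h:
    log(score)
    h = score
elif 19 == h and h != h:
    process(score)
    h = 29
else:
    score = log(score)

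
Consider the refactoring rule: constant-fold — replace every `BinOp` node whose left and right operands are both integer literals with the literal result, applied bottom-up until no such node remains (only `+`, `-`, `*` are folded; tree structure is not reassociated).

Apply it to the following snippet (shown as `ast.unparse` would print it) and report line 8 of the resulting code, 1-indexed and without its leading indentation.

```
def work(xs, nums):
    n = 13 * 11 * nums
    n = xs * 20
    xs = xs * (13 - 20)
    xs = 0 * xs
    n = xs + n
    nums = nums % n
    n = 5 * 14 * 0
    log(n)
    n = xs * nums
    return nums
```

n = 0

Transformed code:
def work(xs, nums):
    n = 143 * nums
    n = xs * 20
    xs = xs * -7
    xs = 0 * xs
    n = xs + n
    nums = nums % n
    n = 0
    log(n)
    n = xs * nums
    return nums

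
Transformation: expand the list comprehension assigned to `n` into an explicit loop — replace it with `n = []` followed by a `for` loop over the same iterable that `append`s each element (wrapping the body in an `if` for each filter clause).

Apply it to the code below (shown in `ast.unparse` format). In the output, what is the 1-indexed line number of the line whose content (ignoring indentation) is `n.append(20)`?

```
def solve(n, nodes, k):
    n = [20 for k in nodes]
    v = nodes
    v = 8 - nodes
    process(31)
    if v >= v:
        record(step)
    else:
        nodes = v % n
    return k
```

4

Transformed code:
def solve(n, nodes, k):
    n = []
    for k in nodes:
        n.append(20)
    v = nodes
    v = 8 - nodes
    process(31)
    if v >= v:
        record(step)
    else:
        nodes = v % n
    return k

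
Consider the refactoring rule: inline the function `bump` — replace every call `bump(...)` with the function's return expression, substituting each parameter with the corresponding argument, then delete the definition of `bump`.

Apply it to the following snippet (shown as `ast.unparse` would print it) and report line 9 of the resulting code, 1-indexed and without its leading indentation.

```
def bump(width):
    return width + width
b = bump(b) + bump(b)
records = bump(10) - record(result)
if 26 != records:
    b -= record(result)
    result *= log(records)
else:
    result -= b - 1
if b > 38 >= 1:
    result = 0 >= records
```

result = 0 >= records

Transformed code:
b = b + b + (b + b)
records = 10 + 10 - record(result)
if 26 != records:
    b -= record(result)
    result *= log(records)
else:
    result -= b - 1
if b > 38 >= 1:
    result = 0 >= records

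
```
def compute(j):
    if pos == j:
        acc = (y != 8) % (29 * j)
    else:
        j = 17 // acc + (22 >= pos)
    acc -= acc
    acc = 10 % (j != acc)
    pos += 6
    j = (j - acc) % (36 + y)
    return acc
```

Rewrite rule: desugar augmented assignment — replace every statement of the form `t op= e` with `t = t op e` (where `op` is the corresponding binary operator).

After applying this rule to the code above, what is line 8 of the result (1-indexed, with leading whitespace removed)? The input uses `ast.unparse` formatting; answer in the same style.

pos = pos + 6

Transformed code:
def compute(j):
    if pos == j:
        acc = (y != 8) % (29 * j)
    else:
        j = 17 // acc + (22 >= pos)
    acc = acc - acc
    acc = 10 % (j != acc)
    pos = pos + 6
    j = (j - acc) % (36 + y)
    return acc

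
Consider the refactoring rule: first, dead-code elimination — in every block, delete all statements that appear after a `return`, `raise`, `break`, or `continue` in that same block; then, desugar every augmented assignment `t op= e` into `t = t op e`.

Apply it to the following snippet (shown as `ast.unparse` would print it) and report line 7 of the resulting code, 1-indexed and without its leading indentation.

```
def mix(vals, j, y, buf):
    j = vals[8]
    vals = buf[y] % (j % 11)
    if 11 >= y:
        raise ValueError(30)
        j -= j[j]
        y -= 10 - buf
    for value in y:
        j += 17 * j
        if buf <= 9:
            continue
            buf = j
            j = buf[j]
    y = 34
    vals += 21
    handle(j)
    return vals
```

j = j + 17 * j

Transformed code:
def mix(vals, j, y, buf):
    j = vals[8]
    vals = buf[y] % (j % 11)
    if 11 >= y:
        raise ValueError(30)
    for value in y:
        j = j + 17 * j
        if buf <= 9:
            continue
    y = 34
    vals = vals + 21
    handle(j)
    return vals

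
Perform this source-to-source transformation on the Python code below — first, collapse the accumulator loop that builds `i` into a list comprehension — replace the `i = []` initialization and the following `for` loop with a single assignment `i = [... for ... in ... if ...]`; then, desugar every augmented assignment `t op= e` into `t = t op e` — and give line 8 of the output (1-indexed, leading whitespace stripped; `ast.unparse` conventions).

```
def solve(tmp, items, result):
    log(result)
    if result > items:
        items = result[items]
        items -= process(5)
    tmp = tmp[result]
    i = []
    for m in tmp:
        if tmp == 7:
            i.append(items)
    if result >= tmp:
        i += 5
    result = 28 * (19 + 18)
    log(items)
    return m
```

if result >= tmp:

Transformed code:
def solve(tmp, items, result):
    log(result)
    if result > items:
        items = result[items]
        items = items - process(5)
    tmp = tmp[result]
    i = [items for m in tmp if tmp == 7]
    if result >= tmp:
        i = i + 5
    result = 28 * (19 + 18)
    log(items)
    return m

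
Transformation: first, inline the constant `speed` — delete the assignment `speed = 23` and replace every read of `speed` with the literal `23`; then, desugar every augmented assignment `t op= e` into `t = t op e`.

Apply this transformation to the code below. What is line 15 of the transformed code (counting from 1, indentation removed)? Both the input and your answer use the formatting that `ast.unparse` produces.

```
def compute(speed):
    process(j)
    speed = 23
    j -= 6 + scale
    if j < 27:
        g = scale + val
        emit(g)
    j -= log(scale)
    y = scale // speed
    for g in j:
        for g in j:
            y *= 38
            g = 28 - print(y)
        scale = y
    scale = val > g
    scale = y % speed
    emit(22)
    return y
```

Transformed code:
def compute(speed):
    process(j)
    j = j - (6 + scale)
    if j < 27:
        g = scale + val
        emit(g)
    j = j - log(scale)
    y = scale // 23
    for g in j:
        for g in j:
            y = y * 38
            g = 28 - print(y)
        scale = y
    scale = val > g
    scale = y % 23
    emit(22)
    return y

scale = y % 23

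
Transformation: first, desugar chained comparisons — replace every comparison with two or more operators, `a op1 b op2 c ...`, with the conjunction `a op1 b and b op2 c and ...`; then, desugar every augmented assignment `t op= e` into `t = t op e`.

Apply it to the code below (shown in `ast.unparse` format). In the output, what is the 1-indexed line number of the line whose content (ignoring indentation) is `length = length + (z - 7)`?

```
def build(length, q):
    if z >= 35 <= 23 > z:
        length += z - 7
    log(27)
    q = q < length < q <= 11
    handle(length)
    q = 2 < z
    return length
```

Transformed code:
def build(length, q):
    if z >= 35 and 35 <= 23 and (23 > z):
        length = length + (z - 7)
    log(27)
    q = q < length and length < q and (q <= 11)
    handle(length)
    q = 2 < z
    return length

3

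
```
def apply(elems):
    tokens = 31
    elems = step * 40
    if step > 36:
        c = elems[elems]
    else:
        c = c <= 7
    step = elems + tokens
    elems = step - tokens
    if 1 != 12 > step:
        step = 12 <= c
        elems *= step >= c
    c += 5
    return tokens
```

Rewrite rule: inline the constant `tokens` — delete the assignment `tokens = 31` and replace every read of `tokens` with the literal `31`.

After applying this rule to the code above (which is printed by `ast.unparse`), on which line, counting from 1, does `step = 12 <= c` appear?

Transformed code:
def apply(elems):
    elems = step * 40
    if step > 36:
        c = elems[elems]
    else:
        c = c <= 7
    step = elems + 31
    elems = step - 31
    if 1 != 12 > step:
        step = 12 <= c
        elems *= step >= c
    c += 5
    return 31

10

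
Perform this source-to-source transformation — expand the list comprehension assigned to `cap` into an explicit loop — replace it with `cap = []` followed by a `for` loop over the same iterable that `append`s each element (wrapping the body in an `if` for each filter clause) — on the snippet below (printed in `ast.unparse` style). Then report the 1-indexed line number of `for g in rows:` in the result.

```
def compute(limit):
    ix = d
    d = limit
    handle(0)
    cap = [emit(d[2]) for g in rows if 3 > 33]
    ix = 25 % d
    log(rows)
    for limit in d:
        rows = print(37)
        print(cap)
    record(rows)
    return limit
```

Transformed code:
def compute(limit):
    ix = d
    d = limit
    handle(0)
    cap = []
    for g in rows:
        if 3 > 33:
            cap.append(emit(d[2]))
    ix = 25 % d
    log(rows)
    for limit in d:
        rows = print(37)
        print(cap)
    record(rows)
    return limit

6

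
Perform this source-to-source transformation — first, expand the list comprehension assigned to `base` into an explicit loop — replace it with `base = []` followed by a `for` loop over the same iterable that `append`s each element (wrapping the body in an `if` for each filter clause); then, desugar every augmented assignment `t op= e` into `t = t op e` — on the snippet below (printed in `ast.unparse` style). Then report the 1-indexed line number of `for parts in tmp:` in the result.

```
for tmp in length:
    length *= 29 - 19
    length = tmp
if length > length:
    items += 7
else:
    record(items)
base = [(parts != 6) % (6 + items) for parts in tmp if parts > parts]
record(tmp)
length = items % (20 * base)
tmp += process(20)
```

9

Transformed code:
for tmp in length:
    length = length * (29 - 19)
    length = tmp
if length > length:
    items = items + 7
else:
    record(items)
base = []
for parts in tmp:
    if parts > parts:
        base.append((parts != 6) % (6 + items))
record(tmp)
length = items % (20 * base)
tmp = tmp + process(20)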